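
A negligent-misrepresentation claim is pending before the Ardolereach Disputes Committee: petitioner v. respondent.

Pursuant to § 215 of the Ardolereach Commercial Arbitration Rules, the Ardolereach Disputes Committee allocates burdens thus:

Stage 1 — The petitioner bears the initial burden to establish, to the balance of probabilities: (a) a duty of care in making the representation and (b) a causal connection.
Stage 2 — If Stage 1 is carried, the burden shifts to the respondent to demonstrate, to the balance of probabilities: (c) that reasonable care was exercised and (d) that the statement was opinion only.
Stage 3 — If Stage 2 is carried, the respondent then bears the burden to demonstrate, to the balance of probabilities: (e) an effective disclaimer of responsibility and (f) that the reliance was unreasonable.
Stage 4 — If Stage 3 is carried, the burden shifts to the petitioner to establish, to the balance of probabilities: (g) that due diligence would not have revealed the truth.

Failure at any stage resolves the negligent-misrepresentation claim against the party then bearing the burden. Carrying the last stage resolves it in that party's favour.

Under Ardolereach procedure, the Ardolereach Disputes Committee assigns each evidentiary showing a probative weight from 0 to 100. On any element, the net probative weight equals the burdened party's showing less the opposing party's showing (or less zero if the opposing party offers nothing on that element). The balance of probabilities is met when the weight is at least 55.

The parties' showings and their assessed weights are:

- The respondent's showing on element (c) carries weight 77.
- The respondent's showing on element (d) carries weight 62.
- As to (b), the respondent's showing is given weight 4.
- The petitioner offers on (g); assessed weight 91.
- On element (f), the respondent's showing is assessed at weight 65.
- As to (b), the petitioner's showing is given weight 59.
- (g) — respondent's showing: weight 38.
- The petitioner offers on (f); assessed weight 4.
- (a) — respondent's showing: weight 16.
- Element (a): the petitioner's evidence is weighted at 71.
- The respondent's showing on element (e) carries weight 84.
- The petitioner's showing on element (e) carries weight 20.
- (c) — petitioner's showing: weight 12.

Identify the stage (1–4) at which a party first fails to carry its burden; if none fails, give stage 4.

stage 4

Stage 1 (petitioner, the balance of probabilities, weight is at least 55): (a) net 71−16=55 ≥ 55 — meets; (b) net 59−4=55 ≥ 55 — meets.
  Stage 1 carried; the burden shifts to the respondent.
Stage 2 (respondent, the balance of probabilities, weight is at least 55): (c) net 77−12=65 ≥ 55 — meets; (d) 62 ≥ 55 — meets.
  All elements met. The respondent retains the burden for Stage 3.
Stage 3 (respondent, the balance of probabilities, weight is at least 55): (e) net 84−20=64 ≥ 55 — meets; (f) net 65−4=61 ≥ 55 — meets.
  All elements met. The burden passes to the petitioner.
Stage 4 (petitioner, the balance of probabilities, weight is at least 55): (g) net 91−38=53 < 55 — fails.
  Stage 4 not carried; the petitioner fails its burden.
So the respondent prevails.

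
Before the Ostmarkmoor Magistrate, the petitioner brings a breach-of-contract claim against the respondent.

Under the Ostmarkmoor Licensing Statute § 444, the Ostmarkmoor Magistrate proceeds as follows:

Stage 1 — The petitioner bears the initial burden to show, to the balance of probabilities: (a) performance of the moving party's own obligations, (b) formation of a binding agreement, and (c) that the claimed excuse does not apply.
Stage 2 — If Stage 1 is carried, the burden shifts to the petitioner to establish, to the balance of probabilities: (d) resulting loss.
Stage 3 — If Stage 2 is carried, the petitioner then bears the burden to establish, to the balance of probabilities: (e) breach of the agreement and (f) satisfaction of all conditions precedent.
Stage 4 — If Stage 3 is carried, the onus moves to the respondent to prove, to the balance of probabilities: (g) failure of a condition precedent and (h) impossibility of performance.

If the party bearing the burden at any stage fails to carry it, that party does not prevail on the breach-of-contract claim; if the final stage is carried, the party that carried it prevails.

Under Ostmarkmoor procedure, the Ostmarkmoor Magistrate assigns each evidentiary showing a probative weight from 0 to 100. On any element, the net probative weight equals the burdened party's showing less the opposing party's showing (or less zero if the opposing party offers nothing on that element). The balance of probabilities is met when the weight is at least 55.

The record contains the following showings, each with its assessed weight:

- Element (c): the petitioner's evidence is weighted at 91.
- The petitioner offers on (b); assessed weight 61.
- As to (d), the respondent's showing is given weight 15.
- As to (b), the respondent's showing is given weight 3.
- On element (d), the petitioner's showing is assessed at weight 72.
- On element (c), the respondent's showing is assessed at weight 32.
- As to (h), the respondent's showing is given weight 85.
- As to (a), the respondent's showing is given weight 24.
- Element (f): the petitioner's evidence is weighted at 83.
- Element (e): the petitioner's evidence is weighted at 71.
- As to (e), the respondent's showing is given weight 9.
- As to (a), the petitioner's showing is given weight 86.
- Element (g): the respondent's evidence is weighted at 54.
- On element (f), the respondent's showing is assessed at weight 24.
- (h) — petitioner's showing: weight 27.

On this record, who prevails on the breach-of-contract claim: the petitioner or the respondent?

At Stage 1 the petitioner must meet the balance of probabilities (weight is at least 55): on (a) the weight is 86 less the opposing 24 gives net 62, ≥ 55, so (a) meets the standard; on (b) the weight is 61 less the opposing 3 gives net 58, ≥ 55, so (b) meets the standard; on (c) the weight is 91 less the opposing 32 gives net 59, which does reach 55, so (c) meets the standard.
  All elements met. The petitioner retains the burden for Stage 2.
At Stage 2 the petitioner must meet the balance of probabilities (weight is at least 55): on (d) the weight is 72 less the opposing 15 gives net 57, which does reach 55, so (d) meets the standard.
  Stage 2 carried; the burden remains with the petitioner.
At Stage 3 the petitioner must meet the balance of probabilities (weight is at least 55): on (e) the weight is 71 less the opposing 9 gives net 62, ≥ 55, so (e) meets the standard; on (f) the weight is 83 less the opposing 24 gives net 59, ≥ 55, so (f) meets the standard.
  The petitioner carries Stage 3; the respondent now bears the burden.
At Stage 4 the respondent must meet the balance of probabilities (weight is at least 55): on (g) the weight is 54, which does not reach 55, so (g) does not meet the standard; on (h) the weight is 85 less the opposing 27 gives net 58, ≥ 55, so (h) meets the standard.
  Not every element is met, so the respondent fails to carry Stage 4.
The petitioner prevails.

petitioner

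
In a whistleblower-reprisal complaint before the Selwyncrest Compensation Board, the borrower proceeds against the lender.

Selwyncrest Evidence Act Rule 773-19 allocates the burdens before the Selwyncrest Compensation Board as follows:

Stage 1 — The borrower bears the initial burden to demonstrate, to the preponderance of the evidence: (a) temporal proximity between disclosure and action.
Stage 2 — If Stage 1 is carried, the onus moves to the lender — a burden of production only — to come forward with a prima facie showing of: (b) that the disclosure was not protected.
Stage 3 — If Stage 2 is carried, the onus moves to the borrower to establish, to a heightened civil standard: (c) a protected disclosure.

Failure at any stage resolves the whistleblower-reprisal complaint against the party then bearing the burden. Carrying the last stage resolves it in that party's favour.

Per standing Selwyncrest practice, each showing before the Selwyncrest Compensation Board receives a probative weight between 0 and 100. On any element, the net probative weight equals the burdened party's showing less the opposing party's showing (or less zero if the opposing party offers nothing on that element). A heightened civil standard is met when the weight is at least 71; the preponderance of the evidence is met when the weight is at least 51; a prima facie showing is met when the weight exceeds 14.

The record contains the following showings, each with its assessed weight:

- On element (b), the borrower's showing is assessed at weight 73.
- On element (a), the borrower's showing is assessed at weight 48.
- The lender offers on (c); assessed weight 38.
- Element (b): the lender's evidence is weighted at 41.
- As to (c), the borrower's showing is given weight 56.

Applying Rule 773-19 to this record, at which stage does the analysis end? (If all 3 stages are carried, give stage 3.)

Stage 1 — burden on borrower; standard: the preponderance of the evidence (weight is at least 51).
    (a): 48 < 51 [not met]
  Not every element is met, so the borrower fails to carry Stage 1.
So the lender prevails.

stage 1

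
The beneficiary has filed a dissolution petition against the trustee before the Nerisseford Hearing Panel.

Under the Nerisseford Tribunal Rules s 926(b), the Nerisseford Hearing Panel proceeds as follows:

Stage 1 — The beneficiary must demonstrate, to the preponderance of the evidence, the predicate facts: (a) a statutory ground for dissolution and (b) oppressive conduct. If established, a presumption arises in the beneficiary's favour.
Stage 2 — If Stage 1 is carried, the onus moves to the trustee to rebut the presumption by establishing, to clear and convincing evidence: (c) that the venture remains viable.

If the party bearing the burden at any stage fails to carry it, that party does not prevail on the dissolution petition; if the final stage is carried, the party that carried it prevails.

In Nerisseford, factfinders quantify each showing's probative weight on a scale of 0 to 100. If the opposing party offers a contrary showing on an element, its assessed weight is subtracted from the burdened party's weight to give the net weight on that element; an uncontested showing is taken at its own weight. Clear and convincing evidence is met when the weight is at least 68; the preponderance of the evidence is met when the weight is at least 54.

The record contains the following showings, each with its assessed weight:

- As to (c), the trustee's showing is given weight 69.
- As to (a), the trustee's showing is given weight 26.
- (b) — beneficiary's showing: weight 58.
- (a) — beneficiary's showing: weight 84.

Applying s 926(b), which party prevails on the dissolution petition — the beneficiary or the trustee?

At Stage 1 the beneficiary must meet the preponderance of the evidence (weight is at least 54): on (a) the weight is 84 less the opposing 26 gives net 58, which does reach 54, so (a) meets the standard; on (b) the weight is 58, which does reach 54, so (b) meets the standard.
  Stage 1 carried; the burden shifts to the trustee.
At Stage 2 the trustee must meet clear and convincing evidence (weight is at least 68): on (c) the weight is 69, which does reach 68, so (c) meets the standard.
  Stage 2 carried; the final stage is satisfied.
With every stage satisfied, the trustee prevails.

trustee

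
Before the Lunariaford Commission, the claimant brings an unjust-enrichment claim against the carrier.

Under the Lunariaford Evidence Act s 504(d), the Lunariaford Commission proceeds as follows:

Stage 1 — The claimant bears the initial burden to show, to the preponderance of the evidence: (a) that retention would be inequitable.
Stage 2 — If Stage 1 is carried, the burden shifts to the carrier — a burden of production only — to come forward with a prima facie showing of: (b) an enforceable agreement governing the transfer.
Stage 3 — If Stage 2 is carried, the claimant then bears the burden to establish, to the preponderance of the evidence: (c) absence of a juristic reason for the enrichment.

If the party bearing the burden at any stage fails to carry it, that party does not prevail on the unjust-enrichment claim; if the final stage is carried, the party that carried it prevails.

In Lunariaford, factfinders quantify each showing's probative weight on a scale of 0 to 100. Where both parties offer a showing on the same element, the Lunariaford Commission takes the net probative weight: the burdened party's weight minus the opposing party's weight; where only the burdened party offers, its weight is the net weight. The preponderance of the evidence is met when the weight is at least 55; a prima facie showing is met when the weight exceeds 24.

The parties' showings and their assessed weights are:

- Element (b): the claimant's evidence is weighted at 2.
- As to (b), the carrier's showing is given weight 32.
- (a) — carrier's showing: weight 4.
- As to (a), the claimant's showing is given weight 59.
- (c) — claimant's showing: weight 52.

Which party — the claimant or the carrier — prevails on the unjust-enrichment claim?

Stage 1 — burden on claimant; standard: the preponderance of the evidence (weight is at least 55).
    (a): 59 − 4 = 55 ≥ 55 [met]
  Stage 1 is satisfied; the onus moves to the carrier.
Stage 2 — burden on carrier; standard: a prima facie showing (weight exceeds 24).
    (b): 32 − 2 = 30 > 24 [met]
  Stage 2 carried; the burden shifts to the claimant.
Stage 3 — burden on claimant; standard: the preponderance of the evidence (weight is at least 55).
    (c): 52 < 55 [not met]
  Stage 3 not carried; the claimant fails its burden.
So the carrier prevails.

carrier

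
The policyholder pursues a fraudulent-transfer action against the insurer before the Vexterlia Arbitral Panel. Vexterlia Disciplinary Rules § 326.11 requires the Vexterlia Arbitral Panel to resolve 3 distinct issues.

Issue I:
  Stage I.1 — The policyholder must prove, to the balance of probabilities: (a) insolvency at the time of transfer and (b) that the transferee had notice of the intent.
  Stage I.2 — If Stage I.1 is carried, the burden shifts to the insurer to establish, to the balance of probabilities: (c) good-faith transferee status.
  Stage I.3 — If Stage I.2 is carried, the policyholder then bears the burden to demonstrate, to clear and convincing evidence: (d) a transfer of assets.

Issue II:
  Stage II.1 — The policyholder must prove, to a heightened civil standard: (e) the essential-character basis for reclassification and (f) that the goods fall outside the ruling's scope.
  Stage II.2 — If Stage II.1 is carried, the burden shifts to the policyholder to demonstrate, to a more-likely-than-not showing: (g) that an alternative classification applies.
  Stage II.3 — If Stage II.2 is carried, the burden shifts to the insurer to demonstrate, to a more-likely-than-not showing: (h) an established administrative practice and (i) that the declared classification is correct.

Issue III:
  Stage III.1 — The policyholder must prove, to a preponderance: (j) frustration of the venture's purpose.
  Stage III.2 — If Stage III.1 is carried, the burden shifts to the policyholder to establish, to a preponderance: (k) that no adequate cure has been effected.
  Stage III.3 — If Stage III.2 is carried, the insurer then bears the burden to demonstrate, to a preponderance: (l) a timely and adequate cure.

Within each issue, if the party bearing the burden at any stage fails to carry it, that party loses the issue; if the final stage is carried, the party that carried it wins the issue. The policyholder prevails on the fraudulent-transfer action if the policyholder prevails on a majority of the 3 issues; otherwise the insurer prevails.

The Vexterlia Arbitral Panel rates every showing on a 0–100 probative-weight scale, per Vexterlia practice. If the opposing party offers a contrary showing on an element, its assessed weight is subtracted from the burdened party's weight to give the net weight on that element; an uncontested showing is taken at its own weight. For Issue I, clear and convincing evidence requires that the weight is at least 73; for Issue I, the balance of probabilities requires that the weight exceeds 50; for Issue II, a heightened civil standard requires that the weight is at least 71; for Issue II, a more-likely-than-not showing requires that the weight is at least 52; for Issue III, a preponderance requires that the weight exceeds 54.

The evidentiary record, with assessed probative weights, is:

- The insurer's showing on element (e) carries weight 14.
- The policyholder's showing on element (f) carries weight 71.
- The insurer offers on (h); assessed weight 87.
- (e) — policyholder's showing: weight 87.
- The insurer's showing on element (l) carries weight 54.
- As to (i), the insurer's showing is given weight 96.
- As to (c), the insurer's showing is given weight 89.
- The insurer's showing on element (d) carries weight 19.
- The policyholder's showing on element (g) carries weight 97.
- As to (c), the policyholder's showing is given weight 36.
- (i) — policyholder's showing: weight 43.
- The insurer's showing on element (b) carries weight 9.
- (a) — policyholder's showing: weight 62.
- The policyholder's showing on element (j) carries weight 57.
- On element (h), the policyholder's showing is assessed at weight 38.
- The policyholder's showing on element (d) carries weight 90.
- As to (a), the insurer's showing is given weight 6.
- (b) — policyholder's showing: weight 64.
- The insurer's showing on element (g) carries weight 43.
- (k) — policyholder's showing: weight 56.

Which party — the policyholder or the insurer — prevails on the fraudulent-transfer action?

— Issue I —
At Stage I.1 the policyholder must meet the balance of probabilities (weight exceeds 50): on (a) the weight is 62 less the opposing 6 gives net 56, > 50, so (a) meets the standard; on (b) the weight is 64 less the opposing 9 gives net 55, > 50, so (b) meets the standard.
  The policyholder carries Stage I.1; the insurer now bears the burden.
At Stage I.2 the insurer must meet the balance of probabilities (weight exceeds 50): on (c) the weight is 89 less the opposing 36 gives net 53, which does exceed 50, so (c) meets the standard.
  All elements met. The burden passes to the policyholder.
At Stage I.3 the policyholder must meet clear and convincing evidence (weight is at least 73): on (d) the weight is 90 less the opposing 19 gives net 71, which does not reach 73, so (d) does not meet the standard.
  The policyholder does not carry Stage I.3.
The insurer prevails on this issue.
— Issue II —
Stage II.1 — burden on policyholder; standard: a heightened civil standard (weight is at least 71).
    (e): 87 − 14 = 73 ≥ 71 [met]
    (f): 71 ≥ 71 [met]
  All elements met. The policyholder retains the burden for Stage II.2.
Stage II.2 — burden on policyholder; standard: a more-likely-than-not showing (weight is at least 52).
    (g): 97 − 43 = 54 ≥ 52 [met]
  The policyholder carries Stage II.2; the insurer now bears the burden.
Stage II.3 — burden on insurer; standard: a more-likely-than-not showing (weight is at least 52).
    (h): 87 − 38 = 49 < 52 [not met]
    (i): 96 − 43 = 53 ≥ 52 [met]
  Not every element is met, so the insurer fails to carry Stage II.3.
The analysis ends at Stage II.3; the policyholder prevails on this issue.
— Issue III —
Stage III.1 (policyholder, a preponderance, weight exceeds 54): (j) 57 > 54 — meets.
  All elements met. The policyholder retains the burden for Stage III.2.
Stage III.2 (policyholder, a preponderance, weight exceeds 54): (k) 56 > 54 — meets.
  Stage III.2 carried; the burden shifts to the insurer.
Stage III.3 (insurer, a preponderance, weight exceeds 54): (l) 54 ≤ 54 — fails.
  The insurer does not carry Stage III.3.
The policyholder prevails on this issue.
Per-issue: Issue I → insurer; Issue II → policyholder; Issue III → policyholder. The policyholder must prevail on a majority of issues; overall, the policyholder prevails.

policyholder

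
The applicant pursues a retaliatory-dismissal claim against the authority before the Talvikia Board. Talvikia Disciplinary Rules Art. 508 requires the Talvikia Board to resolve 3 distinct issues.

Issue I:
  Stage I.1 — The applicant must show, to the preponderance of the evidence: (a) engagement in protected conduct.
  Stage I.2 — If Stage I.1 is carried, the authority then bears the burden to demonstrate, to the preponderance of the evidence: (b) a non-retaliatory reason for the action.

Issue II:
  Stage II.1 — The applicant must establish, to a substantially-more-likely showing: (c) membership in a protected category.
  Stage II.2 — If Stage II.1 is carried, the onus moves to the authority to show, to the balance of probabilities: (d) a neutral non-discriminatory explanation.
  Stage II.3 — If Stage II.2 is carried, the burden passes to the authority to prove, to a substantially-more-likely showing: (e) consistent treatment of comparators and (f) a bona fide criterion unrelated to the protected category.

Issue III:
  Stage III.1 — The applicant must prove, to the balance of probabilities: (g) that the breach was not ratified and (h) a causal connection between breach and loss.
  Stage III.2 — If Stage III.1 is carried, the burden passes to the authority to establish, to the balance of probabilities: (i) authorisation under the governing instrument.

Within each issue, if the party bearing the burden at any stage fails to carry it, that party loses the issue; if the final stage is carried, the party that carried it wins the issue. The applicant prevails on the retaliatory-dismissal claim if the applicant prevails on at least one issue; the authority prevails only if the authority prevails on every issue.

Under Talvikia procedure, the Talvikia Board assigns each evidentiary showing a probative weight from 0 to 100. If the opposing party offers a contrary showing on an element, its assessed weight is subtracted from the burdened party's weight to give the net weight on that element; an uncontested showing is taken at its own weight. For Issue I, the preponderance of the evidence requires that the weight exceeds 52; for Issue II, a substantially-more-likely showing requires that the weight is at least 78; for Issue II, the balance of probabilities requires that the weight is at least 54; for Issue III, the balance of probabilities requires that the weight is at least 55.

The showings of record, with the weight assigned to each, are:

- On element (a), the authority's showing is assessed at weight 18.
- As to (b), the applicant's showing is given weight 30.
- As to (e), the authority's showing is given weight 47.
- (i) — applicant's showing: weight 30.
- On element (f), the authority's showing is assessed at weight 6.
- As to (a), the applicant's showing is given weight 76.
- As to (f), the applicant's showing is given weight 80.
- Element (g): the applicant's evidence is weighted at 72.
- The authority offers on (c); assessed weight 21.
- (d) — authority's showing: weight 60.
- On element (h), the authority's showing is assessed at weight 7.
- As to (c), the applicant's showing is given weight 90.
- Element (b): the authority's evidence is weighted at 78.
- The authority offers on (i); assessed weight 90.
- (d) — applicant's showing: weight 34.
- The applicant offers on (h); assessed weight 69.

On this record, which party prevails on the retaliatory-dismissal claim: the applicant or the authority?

applicant

— Issue I —
Stage I.1 (applicant, the preponderance of the evidence, weight exceeds 52): (a) net 76−18=58 > 52 — meets.
  Stage I.1 carried; the burden shifts to the authority.
Stage I.2 (authority, the preponderance of the evidence, weight exceeds 52): (b) net 78−30=48 ≤ 52 — fails.
  Stage I.2 not carried; the authority fails its burden.
The applicant prevails on this issue.
— Issue II —
Stage II.1 — burden on applicant; standard: a substantially-more-likely showing (weight is at least 78).
    (c): 90 − 21 = 69 < 78 [not met]
  Stage II.1 not carried; the applicant fails its burden.
The analysis ends at Stage II.1; the authority prevails on this issue.
— Issue III —
At Stage III.1 the applicant must meet the balance of probabilities (weight is at least 55): on (g) the weight is 72, ≥ 55, so (g) meets the standard; on (h) the weight is 69 less the opposing 7 gives net 62, ≥ 55, so (h) meets the standard.
  All elements met. The burden passes to the authority.
At Stage III.2 the authority must meet the balance of probabilities (weight is at least 55): on (i) the weight is 90 less the opposing 30 gives net 60, ≥ 55, so (i) meets the standard.
  Stage III.2 carried; the final stage is satisfied.
With every stage satisfied, the authority prevails on this issue.
Per-issue: Issue I → applicant; Issue II → authority; Issue III → authority. The applicant must prevail on at least one issue; overall, the applicant prevails.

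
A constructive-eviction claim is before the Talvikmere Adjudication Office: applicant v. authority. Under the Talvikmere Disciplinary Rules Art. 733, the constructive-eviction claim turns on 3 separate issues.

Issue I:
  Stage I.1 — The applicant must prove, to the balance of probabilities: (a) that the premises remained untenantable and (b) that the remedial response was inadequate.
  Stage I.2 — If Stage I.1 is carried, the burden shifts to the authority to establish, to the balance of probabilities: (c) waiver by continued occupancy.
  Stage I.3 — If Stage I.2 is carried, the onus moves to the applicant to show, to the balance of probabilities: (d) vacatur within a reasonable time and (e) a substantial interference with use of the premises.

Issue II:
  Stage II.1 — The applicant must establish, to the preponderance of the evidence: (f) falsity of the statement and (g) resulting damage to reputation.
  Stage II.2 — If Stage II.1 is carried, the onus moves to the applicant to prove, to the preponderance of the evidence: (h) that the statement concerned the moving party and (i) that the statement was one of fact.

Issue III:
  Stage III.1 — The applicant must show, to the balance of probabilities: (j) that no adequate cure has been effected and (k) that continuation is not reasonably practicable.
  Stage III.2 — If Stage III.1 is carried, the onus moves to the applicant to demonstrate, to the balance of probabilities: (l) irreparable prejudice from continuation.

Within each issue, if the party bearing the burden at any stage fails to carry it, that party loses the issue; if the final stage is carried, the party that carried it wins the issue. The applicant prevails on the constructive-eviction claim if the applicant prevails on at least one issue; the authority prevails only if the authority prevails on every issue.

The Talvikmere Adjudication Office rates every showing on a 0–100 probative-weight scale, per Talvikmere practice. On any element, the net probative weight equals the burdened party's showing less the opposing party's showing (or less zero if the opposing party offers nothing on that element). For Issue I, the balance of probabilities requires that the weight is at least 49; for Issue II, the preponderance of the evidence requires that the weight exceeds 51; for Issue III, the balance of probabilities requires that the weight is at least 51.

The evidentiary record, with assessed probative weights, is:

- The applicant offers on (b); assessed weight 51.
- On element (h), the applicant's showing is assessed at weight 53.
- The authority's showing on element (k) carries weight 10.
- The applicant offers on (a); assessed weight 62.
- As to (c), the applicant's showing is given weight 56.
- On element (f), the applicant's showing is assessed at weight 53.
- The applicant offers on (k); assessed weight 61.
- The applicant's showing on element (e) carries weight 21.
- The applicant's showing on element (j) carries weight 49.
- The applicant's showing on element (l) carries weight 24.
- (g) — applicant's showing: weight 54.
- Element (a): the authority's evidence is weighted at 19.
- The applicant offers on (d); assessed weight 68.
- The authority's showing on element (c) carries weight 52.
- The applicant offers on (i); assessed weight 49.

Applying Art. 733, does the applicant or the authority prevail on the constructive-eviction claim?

authority

— Issue I —
Stage I.1 (applicant, the balance of probabilities, weight is at least 49): (a) net 62−19=43 < 49 — fails; (b) 51 ≥ 49 — meets.
  Stage I.1 not carried; the applicant fails its burden.
The authority prevails on this issue.
— Issue II —
Stage II.1 (applicant, the preponderance of the evidence, weight exceeds 51): (f) 53 > 51 — meets; (g) 54 > 51 — meets.
  Stage II.1 is satisfied; the applicant continues to bear the burden.
Stage II.2 (applicant, the preponderance of the evidence, weight exceeds 51): (h) 53 > 51 — meets; (i) 49 ≤ 51 — fails.
  Stage II.2 not carried; the applicant fails its burden.
The authority prevails on this issue.
— Issue III —
At Stage III.1 the applicant must meet the balance of probabilities (weight is at least 51): on (j) the weight is 49, < 51, so (j) does not meet the standard; on (k) the weight is 61 less the opposing 10 gives net 51, ≥ 51, so (k) meets the standard.
  Stage III.1 not carried; the applicant fails its burden.
The analysis ends at Stage III.1; the authority prevails on this issue.
Per-issue: Issue I → authority; Issue II → authority; Issue III → authority. The applicant must prevail on at least one issue; overall, the authority prevails.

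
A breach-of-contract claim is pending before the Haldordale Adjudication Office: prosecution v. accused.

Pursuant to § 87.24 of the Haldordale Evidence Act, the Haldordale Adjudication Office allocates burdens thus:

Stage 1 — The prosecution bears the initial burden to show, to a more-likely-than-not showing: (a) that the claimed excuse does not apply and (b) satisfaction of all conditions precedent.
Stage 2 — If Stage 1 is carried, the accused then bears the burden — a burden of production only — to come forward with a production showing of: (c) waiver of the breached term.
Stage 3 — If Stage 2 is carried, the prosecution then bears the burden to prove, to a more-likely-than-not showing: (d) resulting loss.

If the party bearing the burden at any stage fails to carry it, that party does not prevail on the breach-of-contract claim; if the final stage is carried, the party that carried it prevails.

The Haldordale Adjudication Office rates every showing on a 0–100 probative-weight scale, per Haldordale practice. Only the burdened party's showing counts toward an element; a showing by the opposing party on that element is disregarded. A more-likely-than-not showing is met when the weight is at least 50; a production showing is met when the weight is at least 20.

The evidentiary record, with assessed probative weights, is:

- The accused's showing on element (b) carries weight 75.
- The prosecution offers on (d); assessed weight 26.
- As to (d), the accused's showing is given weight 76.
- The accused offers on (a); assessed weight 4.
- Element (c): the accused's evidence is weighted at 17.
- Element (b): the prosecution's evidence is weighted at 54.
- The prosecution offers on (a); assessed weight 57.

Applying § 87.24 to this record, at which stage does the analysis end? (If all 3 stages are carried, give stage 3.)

Stage 1 (prosecution, a more-likely-than-not showing, weight is at least 50): (a) 57 (accused's 4 disregarded) ≥ 50 — meets; (b) 54 (accused's 75 disregarded) ≥ 50 — meets.
  Stage 1 is satisfied; the onus moves to the accused.
Stage 2 (accused, a production showing, weight is at least 20): (c) 17 < 20 — fails.
  The accused does not carry Stage 2.
So the prosecution prevails.

stage 2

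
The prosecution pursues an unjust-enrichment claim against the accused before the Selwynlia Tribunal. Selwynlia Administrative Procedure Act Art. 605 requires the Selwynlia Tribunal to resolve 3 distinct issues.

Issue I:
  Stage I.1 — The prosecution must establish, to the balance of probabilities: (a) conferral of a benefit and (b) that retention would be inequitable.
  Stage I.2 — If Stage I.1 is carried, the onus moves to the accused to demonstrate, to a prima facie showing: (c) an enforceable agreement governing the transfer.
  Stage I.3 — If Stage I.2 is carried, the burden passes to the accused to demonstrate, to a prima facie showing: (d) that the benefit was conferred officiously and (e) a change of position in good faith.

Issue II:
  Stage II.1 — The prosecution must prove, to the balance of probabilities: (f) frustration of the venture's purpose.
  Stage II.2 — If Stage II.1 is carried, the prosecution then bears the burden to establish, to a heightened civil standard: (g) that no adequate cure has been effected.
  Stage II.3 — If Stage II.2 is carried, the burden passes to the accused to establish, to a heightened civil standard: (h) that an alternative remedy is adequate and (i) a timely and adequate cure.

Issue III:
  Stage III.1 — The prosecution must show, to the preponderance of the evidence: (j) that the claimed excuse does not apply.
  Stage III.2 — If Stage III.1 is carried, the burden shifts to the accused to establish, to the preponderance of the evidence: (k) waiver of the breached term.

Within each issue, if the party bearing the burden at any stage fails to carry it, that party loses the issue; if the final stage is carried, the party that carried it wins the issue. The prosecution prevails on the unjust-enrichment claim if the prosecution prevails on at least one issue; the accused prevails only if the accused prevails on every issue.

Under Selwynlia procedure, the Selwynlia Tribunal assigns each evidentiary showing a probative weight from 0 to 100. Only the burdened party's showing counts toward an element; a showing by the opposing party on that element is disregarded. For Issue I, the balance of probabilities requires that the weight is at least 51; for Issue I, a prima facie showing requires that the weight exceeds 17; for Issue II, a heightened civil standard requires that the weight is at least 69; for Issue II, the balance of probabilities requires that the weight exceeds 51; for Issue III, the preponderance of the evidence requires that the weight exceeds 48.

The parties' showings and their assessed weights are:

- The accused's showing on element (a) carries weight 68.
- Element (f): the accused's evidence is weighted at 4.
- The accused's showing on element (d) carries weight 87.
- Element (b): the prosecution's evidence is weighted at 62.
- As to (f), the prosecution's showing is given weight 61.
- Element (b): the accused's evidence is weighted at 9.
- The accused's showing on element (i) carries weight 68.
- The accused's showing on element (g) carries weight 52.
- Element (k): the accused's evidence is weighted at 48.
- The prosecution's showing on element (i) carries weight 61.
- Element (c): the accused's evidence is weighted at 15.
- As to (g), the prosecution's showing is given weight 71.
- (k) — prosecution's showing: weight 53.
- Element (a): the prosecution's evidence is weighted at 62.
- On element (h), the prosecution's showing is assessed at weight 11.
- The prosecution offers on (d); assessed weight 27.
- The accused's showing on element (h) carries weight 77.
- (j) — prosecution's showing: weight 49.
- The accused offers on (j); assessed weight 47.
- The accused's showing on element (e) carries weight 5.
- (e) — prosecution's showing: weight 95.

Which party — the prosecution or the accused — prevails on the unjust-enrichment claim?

— Issue I —
Stage I.1 — burden on prosecution; standard: the balance of probabilities (weight is at least 51).
    (a): 62 (accused's 68 disregarded) ≥ 51 [met]
    (b): 62 (accused's 9 disregarded) ≥ 51 [met]
  All elements met. The burden passes to the accused.
Stage I.2 — burden on accused; standard: a prima facie showing (weight exceeds 17).
    (c): 15 ≤ 17 [not met]
  The accused does not carry Stage I.2.
So the prosecution prevails on this issue.
— Issue II —
Stage II.1 (prosecution, the balance of probabilities, weight exceeds 51): (f) 61 (accused's 4 disregarded) > 51 — meets.
  Stage II.1 is satisfied; the prosecution continues to bear the burden.
Stage II.2 (prosecution, a heightened civil standard, weight is at least 69): (g) 71 (accused's 52 disregarded) ≥ 69 — meets.
  All elements met. The burden passes to the accused.
Stage II.3 (accused, a heightened civil standard, weight is at least 69): (h) 77 (prosecution's 11 disregarded) ≥ 69 — meets; (i) 68 (prosecution's 61 disregarded) < 69 — fails.
  Stage II.3 not carried; the accused fails its burden.
The analysis ends at Stage II.3; the prosecution prevails on this issue.
— Issue III —
Stage III.1 — burden on prosecution; standard: the preponderance of the evidence (weight exceeds 48).
    (j): 49 (accused's 47 disregarded) > 48 [met]
  Stage III.1 is satisfied; the onus moves to the accused.
Stage III.2 — burden on accused; standard: the preponderance of the evidence (weight exceeds 48).
    (k): 48 (prosecution's 53 disregarded) ≤ 48 [not met]
  The accused does not carry Stage III.2.
So the prosecution prevails on this issue.
Per-issue: Issue I → prosecution; Issue II → prosecution; Issue III → prosecution. The prosecution must prevail on at least one issue; overall, the prosecution prevails.

prosecution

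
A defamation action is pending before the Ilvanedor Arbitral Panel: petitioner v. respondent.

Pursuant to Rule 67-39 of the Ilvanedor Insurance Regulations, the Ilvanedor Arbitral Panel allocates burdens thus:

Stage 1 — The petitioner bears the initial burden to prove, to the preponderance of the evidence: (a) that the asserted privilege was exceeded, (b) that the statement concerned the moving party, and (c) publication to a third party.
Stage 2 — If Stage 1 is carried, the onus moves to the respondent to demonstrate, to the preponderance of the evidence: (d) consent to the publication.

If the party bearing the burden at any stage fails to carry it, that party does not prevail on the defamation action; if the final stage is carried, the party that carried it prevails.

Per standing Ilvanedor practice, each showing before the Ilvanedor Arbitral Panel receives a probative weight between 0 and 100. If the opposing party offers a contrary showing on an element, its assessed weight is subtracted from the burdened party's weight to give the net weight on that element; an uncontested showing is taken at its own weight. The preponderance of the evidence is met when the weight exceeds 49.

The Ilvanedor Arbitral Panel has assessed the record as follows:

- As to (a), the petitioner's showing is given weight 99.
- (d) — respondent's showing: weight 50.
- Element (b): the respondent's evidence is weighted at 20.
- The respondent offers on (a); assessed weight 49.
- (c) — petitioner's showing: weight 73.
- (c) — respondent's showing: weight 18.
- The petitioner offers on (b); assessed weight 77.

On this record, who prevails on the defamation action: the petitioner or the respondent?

Stage 1 (petitioner, the preponderance of the evidence, weight exceeds 49): (a) net 99−49=50 > 49 — meets; (b) net 77−20=57 > 49 — meets; (c) net 73−18=55 > 49 — meets.
  Stage 1 carried; the burden shifts to the respondent.
Stage 2 (respondent, the preponderance of the evidence, weight exceeds 49): (d) 50 > 49 — meets.
  All elements met at the final stage.
All stages carried — the respondent prevails.

respondent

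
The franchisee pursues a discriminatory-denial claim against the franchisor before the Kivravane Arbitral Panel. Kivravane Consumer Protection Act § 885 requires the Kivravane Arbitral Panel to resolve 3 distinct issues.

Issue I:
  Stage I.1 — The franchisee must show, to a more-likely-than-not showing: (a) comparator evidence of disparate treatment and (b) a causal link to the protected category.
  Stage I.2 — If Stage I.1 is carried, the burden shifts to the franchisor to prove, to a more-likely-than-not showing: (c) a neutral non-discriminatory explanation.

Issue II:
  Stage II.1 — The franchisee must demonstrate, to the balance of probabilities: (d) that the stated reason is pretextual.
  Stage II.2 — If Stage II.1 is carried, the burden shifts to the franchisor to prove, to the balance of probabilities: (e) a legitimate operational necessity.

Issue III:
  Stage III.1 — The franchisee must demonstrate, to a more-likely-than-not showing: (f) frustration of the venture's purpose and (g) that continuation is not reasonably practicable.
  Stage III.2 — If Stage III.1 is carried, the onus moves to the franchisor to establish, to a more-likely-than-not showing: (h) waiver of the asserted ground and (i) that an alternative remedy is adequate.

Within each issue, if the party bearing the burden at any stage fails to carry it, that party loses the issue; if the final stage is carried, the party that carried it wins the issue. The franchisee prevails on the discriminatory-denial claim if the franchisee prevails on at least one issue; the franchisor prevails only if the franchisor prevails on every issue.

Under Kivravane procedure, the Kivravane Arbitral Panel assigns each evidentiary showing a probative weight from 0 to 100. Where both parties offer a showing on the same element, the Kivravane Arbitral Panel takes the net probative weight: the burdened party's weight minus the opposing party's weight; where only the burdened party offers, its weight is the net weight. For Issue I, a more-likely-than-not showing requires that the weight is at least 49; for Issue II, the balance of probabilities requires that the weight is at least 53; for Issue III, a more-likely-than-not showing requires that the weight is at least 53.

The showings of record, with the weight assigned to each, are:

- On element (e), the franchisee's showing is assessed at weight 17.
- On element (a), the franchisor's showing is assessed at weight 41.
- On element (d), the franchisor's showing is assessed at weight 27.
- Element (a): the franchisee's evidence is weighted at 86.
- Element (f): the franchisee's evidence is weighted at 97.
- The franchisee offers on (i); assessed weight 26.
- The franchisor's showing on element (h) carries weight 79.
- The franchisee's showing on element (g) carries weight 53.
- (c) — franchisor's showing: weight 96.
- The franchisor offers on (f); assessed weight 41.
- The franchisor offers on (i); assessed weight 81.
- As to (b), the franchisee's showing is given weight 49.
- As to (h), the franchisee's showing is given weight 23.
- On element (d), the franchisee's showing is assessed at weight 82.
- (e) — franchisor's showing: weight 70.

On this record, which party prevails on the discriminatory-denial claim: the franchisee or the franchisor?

franchisor

— Issue I —
Stage I.1 (franchisee, a more-likely-than-not showing, weight is at least 49): (a) net 86−41=45 < 49 — fails; (b) 49 ≥ 49 — meets.
  Not every element is met, so the franchisee fails to carry Stage I.1.
The analysis ends at Stage I.1; the franchisor prevails on this issue.
— Issue II —
Stage II.1 (franchisee, the balance of probabilities, weight is at least 53): (d) net 82−27=55 ≥ 53 — meets.
  All elements met. The burden passes to the franchisor.
Stage II.2 (franchisor, the balance of probabilities, weight is at least 53): (e) net 70−17=53 ≥ 53 — meets.
  Stage II.2 carried; the final stage is satisfied.
Every stage carried; the franchisor prevails on this issue.
— Issue III —
At Stage III.1 the franchisee must meet a more-likely-than-not showing (weight is at least 53): on (f) the weight is 97 less the opposing 41 gives net 56, ≥ 53, so (f) meets the standard; on (g) the weight is 53, ≥ 53, so (g) meets the standard.
  Stage III.1 is satisfied; the onus moves to the franchisor.
At Stage III.2 the franchisor must meet a more-likely-than-not showing (weight is at least 53): on (h) the weight is 79 less the opposing 23 gives net 56, ≥ 53, so (h) meets the standard; on (i) the weight is 81 less the opposing 26 gives net 55, which does reach 53, so (i) meets the standard.
  All elements met at the final stage.
Every stage carried; the franchisor prevails on this issue.
Per-issue: Issue I → franchisor; Issue II → franchisor; Issue III → franchisor. The franchisee must prevail on at least one issue; overall, the franchisor prevails.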